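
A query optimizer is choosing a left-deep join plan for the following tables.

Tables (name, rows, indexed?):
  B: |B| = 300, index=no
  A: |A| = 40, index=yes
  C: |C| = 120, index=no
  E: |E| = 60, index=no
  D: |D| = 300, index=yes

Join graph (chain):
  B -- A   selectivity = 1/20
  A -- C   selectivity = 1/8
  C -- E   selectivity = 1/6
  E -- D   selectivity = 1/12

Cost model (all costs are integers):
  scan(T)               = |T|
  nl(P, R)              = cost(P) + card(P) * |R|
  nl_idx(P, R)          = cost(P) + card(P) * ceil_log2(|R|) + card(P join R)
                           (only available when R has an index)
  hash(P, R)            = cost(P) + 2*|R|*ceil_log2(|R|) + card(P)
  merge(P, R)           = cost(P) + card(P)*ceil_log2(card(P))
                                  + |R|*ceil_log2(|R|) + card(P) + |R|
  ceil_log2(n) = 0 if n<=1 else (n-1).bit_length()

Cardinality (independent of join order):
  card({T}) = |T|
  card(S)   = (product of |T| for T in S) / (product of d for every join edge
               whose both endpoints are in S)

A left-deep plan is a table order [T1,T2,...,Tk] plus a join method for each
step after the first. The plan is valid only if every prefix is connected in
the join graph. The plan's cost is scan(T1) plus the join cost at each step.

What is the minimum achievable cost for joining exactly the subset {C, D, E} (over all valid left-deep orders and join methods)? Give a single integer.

4500

Selinger DP over subsets of {C,D,E}:
  {C}: scan cost=120, card=120
  {E}: scan cost=60, card=60
  {D}: scan cost=300, card=300
  {CE}: card=1200; try (E,hash)→960, (C,merge)→1440, (E,merge)→1500, (C,hash)→1800, (C,nl)→7260, (E,nl)→7320; best=960 via (E,hash)
  {DE}: card=1500; try (E,hash)→1320, (D,nl_idx)→2100, (D,merge)→3480, (E,merge)→3720, (D,hash)→5520, (D,nl)→18060 …(+1); best=1320 via (E,hash)
  {CDE}: card=30000; try (C,hash)→4500, (D,hash)→7560, (D,merge)→18360, (C,merge)→20280, (D,nl_idx)→41760, (C,nl)→181320 …(+1); best=4500 via (C,hash)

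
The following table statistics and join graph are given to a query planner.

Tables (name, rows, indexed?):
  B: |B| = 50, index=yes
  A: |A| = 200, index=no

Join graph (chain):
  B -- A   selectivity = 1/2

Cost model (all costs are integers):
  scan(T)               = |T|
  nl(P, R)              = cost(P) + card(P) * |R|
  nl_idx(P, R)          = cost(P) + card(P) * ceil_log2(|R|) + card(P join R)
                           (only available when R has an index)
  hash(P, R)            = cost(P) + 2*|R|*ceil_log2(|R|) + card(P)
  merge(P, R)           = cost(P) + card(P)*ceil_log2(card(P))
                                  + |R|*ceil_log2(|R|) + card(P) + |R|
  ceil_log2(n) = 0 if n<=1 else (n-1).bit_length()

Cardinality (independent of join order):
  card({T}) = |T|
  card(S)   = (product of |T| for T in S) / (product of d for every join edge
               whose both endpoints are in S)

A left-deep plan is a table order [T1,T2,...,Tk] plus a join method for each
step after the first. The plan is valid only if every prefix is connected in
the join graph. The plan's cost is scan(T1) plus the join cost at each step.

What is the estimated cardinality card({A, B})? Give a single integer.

Tables in S: A(200), B(50)
Edges inside S: B-A(d=2)
numerator = 200 * 50 = 10000
denominator = 2 = 2
card(S) = 10000 / 2 = 5000

5000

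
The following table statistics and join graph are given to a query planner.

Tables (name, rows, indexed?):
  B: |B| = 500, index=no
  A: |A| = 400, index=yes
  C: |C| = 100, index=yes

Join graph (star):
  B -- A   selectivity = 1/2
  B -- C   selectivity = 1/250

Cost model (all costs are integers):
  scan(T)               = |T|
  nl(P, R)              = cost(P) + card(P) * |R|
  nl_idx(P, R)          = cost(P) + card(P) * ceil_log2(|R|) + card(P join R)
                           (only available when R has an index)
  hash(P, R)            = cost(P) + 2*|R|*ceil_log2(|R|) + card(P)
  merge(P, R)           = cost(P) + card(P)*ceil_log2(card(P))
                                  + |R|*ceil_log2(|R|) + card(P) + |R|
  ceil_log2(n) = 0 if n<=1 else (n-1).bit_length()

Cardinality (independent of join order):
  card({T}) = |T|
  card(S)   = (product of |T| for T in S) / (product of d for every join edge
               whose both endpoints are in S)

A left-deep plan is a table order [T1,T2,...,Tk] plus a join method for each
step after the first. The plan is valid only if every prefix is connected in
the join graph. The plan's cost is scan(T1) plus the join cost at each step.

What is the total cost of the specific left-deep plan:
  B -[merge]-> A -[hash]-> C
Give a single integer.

110900

step 1: scan B: cost=500, card=500
step 2: join A via merge
    card(P join A) = 500*400/(2) = 100000
    cost = 500 + 500*9 + 400*9 + 500 + 400 = 9500
step 3: join C via hash
    card(P join C) = 100000*100/(250) = 40000
    cost = 9500 + 2*100*7 + 100000 = 110900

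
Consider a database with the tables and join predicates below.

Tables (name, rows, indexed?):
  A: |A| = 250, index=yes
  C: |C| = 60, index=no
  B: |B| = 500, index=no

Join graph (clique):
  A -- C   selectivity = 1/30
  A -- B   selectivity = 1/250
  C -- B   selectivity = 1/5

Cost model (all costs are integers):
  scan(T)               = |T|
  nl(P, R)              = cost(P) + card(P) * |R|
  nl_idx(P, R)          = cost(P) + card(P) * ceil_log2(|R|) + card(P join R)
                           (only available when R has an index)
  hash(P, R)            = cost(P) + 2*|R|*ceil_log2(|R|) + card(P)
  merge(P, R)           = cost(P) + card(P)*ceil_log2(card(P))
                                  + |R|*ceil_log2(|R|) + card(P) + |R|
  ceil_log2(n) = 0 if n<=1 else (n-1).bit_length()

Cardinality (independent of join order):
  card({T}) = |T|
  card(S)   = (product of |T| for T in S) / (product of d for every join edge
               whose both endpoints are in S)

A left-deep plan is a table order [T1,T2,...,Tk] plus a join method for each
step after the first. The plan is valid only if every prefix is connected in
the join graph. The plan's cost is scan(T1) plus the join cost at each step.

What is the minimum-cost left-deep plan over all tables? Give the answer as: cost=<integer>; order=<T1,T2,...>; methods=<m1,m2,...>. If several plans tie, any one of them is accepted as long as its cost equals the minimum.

Selinger DP (subsets sized 1..n):
  {A}: scan cost=250, card=250
  {C}: scan cost=60, card=60
  {B}: scan cost=500, card=500
  {AC}: card=500; try (A,nl_idx)→1040, (C,hash)→1220, (A,merge)→2730, (C,merge)→2920, (A,hash)→4120, (A,nl)→15060 …(+1); best=1040 via (A,nl_idx)
  {AB}: card=500; try (A,hash)→5000, (A,nl_idx)→5000, (B,merge)→7500, (A,merge)→7750, (B,hash)→9500, (B,nl)→125250 …(+1); best=5000 via (A,hash)
  {BC}: card=6000; try (C,hash)→1720, (B,merge)→5480, (C,merge)→5920, (B,hash)→9120, (B,nl)→30060, (C,nl)→30500; best=1720 via (C,hash)
  {ABC}: card=200; try (C,hash)→6220, (C,merge)→10420, (B,hash)→10540, (B,merge)→11040, (A,hash)→11720, (C,nl)→35000 …(+4); best=6220 via (C,hash)

cost=6220; order=B,A,C; methods=hash,hash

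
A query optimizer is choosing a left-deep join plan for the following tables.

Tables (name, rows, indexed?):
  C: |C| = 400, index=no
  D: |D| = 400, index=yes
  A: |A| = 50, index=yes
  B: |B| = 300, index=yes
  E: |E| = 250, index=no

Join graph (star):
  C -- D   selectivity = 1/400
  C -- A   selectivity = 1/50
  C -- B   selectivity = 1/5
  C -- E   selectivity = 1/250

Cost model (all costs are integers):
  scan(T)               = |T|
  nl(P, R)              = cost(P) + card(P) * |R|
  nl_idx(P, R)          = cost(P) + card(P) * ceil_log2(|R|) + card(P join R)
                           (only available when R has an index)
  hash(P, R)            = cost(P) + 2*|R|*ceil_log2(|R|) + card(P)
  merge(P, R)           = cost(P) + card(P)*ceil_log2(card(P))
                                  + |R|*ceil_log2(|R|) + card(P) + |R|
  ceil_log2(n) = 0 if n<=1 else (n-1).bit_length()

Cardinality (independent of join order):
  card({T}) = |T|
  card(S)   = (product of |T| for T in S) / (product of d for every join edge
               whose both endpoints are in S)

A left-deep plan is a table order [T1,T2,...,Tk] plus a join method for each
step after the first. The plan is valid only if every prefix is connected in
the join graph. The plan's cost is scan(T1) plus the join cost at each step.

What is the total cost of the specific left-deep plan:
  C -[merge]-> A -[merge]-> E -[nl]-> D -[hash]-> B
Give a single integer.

176800

step 1: scan C: cost=400, card=400
step 2: join A via merge
    card(P join A) = 400*50/(50) = 400
    cost = 400 + 400*9 + 50*6 + 400 + 50 = 4750
step 3: join E via merge
    card(P join E) = 400*250/(250) = 400
    cost = 4750 + 400*9 + 250*8 + 400 + 250 = 11000
step 4: join D via nl
    card(P join D) = 400*400/(400) = 400
    cost = 11000 + 400*400 = 171000
step 5: join B via hash
    card(P join B) = 400*300/(5) = 24000
    cost = 171000 + 2*300*9 + 400 = 176800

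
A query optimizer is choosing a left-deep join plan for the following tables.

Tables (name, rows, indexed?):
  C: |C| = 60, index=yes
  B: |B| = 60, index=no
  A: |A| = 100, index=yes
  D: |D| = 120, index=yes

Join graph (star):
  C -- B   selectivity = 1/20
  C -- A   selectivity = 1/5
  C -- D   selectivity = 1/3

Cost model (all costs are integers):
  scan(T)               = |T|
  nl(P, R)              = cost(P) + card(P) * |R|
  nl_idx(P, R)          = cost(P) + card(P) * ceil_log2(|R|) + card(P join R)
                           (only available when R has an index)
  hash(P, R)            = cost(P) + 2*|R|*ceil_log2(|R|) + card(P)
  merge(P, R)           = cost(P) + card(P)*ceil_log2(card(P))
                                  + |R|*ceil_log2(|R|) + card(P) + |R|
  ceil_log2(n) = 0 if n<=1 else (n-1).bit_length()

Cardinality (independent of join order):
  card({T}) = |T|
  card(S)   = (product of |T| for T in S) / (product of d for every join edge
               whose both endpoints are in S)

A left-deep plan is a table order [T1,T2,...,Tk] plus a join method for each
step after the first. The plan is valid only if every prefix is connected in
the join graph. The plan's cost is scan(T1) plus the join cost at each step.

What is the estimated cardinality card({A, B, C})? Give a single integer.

3600

Tables in S: A(100), B(60), C(60)
Edges inside S: C-B(d=20), C-A(d=5)
numerator = 100 * 60 * 60 = 360000
denominator = 20 * 5 = 100
card(S) = 360000 / 100 = 3600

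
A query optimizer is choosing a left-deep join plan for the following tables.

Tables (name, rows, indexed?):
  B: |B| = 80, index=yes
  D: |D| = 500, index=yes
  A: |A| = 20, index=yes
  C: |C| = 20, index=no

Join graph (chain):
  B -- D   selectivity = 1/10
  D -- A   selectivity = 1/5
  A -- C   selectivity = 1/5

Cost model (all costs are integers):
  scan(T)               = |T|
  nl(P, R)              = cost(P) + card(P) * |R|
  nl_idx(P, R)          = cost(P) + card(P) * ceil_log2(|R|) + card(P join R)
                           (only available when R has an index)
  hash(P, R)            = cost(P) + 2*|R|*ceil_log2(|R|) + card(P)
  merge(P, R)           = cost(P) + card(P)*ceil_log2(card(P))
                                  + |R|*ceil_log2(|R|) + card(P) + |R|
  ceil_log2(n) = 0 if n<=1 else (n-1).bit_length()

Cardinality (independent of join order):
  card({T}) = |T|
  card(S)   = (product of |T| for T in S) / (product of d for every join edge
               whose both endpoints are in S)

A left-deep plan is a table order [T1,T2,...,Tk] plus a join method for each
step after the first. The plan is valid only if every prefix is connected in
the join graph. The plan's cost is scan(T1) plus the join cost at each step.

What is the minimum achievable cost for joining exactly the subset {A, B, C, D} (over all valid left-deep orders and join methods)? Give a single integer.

Selinger DP over subsets of {A,B,C,D}:
  {B}: scan cost=80, card=80
  {D}: scan cost=500, card=500
  {A}: scan cost=20, card=20
  {C}: scan cost=20, card=20
  {BD}: card=4000; try (B,hash)→2120, (D,nl_idx)→4800, (D,merge)→5720, (B,merge)→6140, (B,nl_idx)→8000, (D,hash)→9160 …(+2); best=2120 via (B,hash)
  {AD}: card=2000; try (A,hash)→1200, (D,nl_idx)→2200, (A,nl_idx)→5000, (D,merge)→5140, (A,merge)→5620, (D,hash)→9040 …(+2); best=1200 via (A,hash)
  {AC}: card=80; try (A,nl_idx)→200, (C,hash)→240, (A,hash)→240, (C,merge)→260, (A,merge)→260, (C,nl)→420 …(+1); best=200 via (A,nl_idx)
  {ABD}: card=16000; try (B,hash)→4320, (A,hash)→6320, (B,merge)→25840, (B,nl_idx)→31200, (A,nl_idx)→38120, (A,merge)→54240 …(+2); best=4320 via (B,hash)
  {ACD}: card=8000; try (C,hash)→3400, (D,merge)→5840, (D,nl_idx)→8920, (D,hash)→9280, (C,merge)→25320, (D,nl)→40200 …(+1); best=3400 via (C,hash)
  {ABCD}: card=64000; try (B,hash)→12520, (C,hash)→20520, (B,merge)→116040, (B,nl_idx)→123400, (C,merge)→244440, (C,nl)→324320 …(+1); best=12520 via (B,hash)

12520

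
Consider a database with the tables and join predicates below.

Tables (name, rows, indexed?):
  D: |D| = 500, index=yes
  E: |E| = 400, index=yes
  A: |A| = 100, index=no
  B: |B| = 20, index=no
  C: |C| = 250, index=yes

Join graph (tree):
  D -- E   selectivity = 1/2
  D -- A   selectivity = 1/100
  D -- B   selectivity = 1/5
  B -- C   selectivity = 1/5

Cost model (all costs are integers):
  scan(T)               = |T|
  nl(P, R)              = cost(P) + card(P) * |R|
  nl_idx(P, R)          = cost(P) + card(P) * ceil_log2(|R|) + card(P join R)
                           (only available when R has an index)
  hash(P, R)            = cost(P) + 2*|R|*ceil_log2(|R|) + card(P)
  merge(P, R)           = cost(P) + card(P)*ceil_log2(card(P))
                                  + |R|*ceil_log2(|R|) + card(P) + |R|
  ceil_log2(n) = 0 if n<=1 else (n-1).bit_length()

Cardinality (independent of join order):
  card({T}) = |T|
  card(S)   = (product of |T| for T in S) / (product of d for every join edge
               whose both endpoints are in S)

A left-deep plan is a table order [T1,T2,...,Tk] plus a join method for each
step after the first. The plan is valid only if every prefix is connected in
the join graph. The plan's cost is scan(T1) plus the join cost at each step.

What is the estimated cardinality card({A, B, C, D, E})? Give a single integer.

20000000

Tables in S: A(100), B(20), C(250), D(500), E(400)
Edges inside S: D-E(d=2), D-A(d=100), D-B(d=5), B-C(d=5)
numerator = 100 * 20 * 250 * 500 * 400 = 100000000000
denominator = 2 * 100 * 5 * 5 = 5000
card(S) = 100000000000 / 5000 = 20000000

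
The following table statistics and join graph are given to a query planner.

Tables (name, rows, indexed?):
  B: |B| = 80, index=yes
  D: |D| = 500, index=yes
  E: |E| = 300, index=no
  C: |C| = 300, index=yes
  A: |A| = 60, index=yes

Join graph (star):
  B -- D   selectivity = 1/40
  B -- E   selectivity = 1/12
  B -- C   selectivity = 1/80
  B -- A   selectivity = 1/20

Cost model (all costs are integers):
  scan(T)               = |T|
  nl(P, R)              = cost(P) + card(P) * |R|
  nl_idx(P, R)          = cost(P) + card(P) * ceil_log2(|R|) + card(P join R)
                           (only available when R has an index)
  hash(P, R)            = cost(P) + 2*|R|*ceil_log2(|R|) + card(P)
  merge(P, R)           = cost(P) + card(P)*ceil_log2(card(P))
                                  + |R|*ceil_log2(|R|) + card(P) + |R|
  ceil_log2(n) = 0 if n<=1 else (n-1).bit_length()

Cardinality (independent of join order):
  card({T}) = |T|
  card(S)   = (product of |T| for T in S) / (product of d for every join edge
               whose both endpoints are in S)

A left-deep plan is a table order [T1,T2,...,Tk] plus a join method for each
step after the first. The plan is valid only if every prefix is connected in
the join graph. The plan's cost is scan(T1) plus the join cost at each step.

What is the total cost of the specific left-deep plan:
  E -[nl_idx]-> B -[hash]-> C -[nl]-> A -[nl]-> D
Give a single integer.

step 1: scan E: cost=300, card=300
step 2: join B via nl_idx
    card(P join B) = 300*80/(12) = 2000
    cost = 300 + 300*7 + 2000 = 4400
step 3: join C via hash
    card(P join C) = 2000*300/(80) = 7500
    cost = 4400 + 2*300*9 + 2000 = 11800
step 4: join A via nl
    card(P join A) = 7500*60/(20) = 22500
    cost = 11800 + 7500*60 = 461800
step 5: join D via nl
    card(P join D) = 22500*500/(40) = 281250
    cost = 461800 + 22500*500 = 11711800

11711800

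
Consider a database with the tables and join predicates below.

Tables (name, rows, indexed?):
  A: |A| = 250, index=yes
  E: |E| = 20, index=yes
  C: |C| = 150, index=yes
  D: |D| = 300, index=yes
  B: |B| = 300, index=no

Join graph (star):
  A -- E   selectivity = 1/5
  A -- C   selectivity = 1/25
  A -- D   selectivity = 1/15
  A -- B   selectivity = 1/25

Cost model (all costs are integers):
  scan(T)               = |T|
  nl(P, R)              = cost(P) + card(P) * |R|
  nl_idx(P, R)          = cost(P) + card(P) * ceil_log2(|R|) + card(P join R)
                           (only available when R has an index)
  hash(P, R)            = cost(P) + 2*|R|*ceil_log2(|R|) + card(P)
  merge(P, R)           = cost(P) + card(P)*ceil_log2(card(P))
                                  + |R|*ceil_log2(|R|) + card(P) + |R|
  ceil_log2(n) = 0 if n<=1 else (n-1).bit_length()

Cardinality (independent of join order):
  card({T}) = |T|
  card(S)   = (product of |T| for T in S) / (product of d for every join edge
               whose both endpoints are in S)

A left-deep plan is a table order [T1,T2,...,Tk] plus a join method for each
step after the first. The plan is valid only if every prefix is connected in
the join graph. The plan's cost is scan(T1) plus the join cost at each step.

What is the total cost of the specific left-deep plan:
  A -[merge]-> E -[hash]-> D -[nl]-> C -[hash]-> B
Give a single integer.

3134420

step 1: scan A: cost=250, card=250
step 2: join E via merge
    card(P join E) = 250*20/(5) = 1000
    cost = 250 + 250*8 + 20*5 + 250 + 20 = 2620
step 3: join D via hash
    card(P join D) = 1000*300/(15) = 20000
    cost = 2620 + 2*300*9 + 1000 = 9020
step 4: join C via nl
    card(P join C) = 20000*150/(25) = 120000
    cost = 9020 + 20000*150 = 3009020
step 5: join B via hash
    card(P join B) = 120000*300/(25) = 1440000
    cost = 3009020 + 2*300*9 + 120000 = 3134420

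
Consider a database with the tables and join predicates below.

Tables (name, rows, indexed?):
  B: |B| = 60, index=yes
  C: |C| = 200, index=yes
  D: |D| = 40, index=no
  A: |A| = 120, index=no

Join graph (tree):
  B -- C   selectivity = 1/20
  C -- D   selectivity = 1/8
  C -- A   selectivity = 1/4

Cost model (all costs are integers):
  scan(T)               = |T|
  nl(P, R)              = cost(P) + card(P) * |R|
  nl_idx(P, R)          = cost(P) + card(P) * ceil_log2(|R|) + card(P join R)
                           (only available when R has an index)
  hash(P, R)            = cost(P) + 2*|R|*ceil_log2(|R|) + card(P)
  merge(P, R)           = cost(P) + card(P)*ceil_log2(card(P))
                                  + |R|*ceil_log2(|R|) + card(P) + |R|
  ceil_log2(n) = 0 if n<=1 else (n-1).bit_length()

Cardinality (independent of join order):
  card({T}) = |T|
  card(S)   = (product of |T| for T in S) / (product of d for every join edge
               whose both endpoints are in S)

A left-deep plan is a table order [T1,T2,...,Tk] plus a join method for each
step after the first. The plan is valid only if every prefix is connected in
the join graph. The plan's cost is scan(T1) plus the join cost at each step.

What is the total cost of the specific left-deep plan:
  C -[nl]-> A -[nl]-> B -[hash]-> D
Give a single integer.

402680

step 1: scan C: cost=200, card=200
step 2: join A via nl
    card(P join A) = 200*120/(4) = 6000
    cost = 200 + 200*120 = 24200
step 3: join B via nl
    card(P join B) = 6000*60/(20) = 18000
    cost = 24200 + 6000*60 = 384200
step 4: join D via hash
    card(P join D) = 18000*40/(8) = 90000
    cost = 384200 + 2*40*6 + 18000 = 402680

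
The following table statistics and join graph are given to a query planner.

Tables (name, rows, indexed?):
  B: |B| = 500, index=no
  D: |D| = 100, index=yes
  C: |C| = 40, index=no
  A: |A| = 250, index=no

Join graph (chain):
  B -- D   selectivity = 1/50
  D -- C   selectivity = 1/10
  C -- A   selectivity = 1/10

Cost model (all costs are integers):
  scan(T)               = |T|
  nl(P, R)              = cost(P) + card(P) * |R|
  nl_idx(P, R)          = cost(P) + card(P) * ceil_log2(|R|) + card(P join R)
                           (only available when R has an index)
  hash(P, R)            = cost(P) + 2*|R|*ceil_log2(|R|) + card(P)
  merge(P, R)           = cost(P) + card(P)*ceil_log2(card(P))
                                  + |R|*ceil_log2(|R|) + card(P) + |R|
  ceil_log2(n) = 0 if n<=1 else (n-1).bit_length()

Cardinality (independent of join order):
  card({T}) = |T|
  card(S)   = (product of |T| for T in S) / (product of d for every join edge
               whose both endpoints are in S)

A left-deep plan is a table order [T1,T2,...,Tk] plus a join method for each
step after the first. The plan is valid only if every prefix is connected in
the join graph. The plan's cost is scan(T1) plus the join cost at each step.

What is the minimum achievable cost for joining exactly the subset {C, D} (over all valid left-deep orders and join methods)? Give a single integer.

Selinger DP over subsets of {C,D}:
  {D}: scan cost=100, card=100
  {C}: scan cost=40, card=40
  {CD}: card=400; try (C,hash)→680, (D,nl_idx)→720, (D,merge)→1120, (C,merge)→1180, (D,hash)→1480, (D,nl)→4040 …(+1); best=680 via (C,hash)

680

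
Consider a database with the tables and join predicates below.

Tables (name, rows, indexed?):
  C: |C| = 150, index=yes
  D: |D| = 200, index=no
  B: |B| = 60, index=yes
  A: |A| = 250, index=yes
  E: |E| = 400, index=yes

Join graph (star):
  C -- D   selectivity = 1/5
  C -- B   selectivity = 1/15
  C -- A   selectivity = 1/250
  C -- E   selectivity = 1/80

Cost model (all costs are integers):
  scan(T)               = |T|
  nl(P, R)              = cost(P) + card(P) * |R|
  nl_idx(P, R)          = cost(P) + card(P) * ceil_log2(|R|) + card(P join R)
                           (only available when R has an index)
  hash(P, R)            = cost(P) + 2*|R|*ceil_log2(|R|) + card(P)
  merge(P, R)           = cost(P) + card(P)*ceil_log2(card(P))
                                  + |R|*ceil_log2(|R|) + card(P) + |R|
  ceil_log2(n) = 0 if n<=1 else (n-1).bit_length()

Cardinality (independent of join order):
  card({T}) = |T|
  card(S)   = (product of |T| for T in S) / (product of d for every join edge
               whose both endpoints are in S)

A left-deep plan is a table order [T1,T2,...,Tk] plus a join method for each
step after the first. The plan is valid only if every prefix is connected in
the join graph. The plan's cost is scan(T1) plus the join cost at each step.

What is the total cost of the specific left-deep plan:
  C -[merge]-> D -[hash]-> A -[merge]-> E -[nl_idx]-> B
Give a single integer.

step 1: scan C: cost=150, card=150
step 2: join D via merge
    card(P join D) = 150*200/(5) = 6000
    cost = 150 + 150*8 + 200*8 + 150 + 200 = 3300
step 3: join A via hash
    card(P join A) = 6000*250/(250) = 6000
    cost = 3300 + 2*250*8 + 6000 = 13300
step 4: join E via merge
    card(P join E) = 6000*400/(80) = 30000
    cost = 13300 + 6000*13 + 400*9 + 6000 + 400 = 101300
step 5: join B via nl_idx
    card(P join B) = 30000*60/(15) = 120000
    cost = 101300 + 30000*6 + 120000 = 401300

401300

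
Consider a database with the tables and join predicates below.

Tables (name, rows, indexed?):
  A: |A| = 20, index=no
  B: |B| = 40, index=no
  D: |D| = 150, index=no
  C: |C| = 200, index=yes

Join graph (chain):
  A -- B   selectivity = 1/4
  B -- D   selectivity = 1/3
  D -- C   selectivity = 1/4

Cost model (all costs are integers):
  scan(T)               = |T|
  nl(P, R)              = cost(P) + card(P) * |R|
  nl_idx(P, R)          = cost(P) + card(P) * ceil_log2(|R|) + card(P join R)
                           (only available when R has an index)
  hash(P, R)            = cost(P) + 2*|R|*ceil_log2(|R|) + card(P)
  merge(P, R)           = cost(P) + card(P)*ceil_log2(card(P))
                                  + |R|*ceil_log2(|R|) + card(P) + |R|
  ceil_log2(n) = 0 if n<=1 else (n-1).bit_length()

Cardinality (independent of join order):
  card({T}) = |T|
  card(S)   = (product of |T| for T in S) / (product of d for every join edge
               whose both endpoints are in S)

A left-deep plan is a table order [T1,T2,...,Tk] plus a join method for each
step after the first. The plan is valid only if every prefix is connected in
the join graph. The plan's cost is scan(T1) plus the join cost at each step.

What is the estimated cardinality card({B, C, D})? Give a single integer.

100000

Tables in S: B(40), C(200), D(150)
Edges inside S: B-D(d=3), D-C(d=4)
numerator = 40 * 200 * 150 = 1200000
denominator = 3 * 4 = 12
card(S) = 1200000 / 12 = 100000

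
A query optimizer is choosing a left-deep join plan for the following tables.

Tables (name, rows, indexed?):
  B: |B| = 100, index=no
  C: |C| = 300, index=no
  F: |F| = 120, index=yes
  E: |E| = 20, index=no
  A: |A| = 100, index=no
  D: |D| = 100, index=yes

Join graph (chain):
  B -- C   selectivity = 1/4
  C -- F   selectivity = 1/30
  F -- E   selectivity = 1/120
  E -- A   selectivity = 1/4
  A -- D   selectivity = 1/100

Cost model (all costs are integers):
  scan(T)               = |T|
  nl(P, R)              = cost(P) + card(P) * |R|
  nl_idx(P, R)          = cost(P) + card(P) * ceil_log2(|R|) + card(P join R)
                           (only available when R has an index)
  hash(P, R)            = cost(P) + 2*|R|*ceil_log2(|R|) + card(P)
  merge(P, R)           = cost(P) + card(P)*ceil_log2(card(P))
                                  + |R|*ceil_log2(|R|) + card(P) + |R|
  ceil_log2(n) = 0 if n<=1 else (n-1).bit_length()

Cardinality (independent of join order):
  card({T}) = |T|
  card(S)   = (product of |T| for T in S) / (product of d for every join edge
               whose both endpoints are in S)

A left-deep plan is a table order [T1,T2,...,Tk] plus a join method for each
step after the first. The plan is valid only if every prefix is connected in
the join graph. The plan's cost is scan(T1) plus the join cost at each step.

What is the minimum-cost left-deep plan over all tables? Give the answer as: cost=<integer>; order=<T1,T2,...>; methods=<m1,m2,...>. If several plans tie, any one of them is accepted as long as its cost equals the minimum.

Selinger DP (subsets sized 1..n):
  {B}: scan cost=100, card=100
  {C}: scan cost=300, card=300
  {F}: scan cost=120, card=120
  {E}: scan cost=20, card=20
  {A}: scan cost=100, card=100
  {D}: scan cost=100, card=100
  {BC}: card=7500; try (B,hash)→2000, (C,merge)→3900, (B,merge)→4100, (C,hash)→5600, (C,nl)→30100, (B,nl)→30300; best=2000 via (B,hash)
  {CF}: card=1200; try (F,hash)→2280, (F,nl_idx)→3600, (C,merge)→4080, (F,merge)→4260, (C,hash)→5640, (C,nl)→36120 …(+1); best=2280 via (F,hash)
  {EF}: card=20; try (F,nl_idx)→180, (E,hash)→440, (F,merge)→1100, (E,merge)→1200, (F,hash)→1720, (F,nl)→2420 …(+1); best=180 via (F,nl_idx)
  {AE}: card=500; try (E,hash)→400, (A,merge)→940, (E,merge)→1020, (A,hash)→1440, (A,nl)→2020, (E,nl)→2100; best=400 via (E,hash)
  {AD}: card=100; try (D,nl_idx)→900, (D,hash)→1600, (A,hash)→1600, (D,merge)→1700, (A,merge)→1700, (D,nl)→10100 …(+1); best=900 via (D,nl_idx)
  {BCF}: card=30000; try (B,hash)→4880, (F,hash)→11180, (B,merge)→17480, (F,nl_idx)→84500, (F,merge)→107960, (B,nl)→122280 …(+1); best=4880 via (B,hash)
  {CEF}: card=200; try (C,merge)→3300, (E,hash)→3680, (C,hash)→5600, (C,nl)→6180, (E,merge)→16800, (E,nl)→26280; best=3300 via (C,merge)
  {AEF}: card=500; try (A,merge)→1100, (A,hash)→1600, (A,nl)→2180, (F,hash)→2580, (F,nl_idx)→4400, (F,merge)→6360 …(+1); best=1100 via (A,merge)
  {ADE}: card=500; try (E,hash)→1200, (E,merge)→1820, (D,hash)→2300, (E,nl)→2900, (D,nl_idx)→4400, (D,merge)→6200 …(+1); best=1200 via (E,hash)
  {BCEF}: card=5000; try (B,hash)→4900, (B,merge)→5900, (B,nl)→23300, (E,hash)→35080, (E,merge)→485000, (E,nl)→604880; best=4900 via (B,hash)
  {ACEF}: card=5000; try (A,hash)→4900, (A,merge)→5900, (C,hash)→7000, (C,merge)→9100, (A,nl)→23300, (C,nl)→151100; best=4900 via (A,hash)
  {ADEF}: card=500; try (D,hash)→3000, (F,hash)→3380, (D,nl_idx)→5100, (F,nl_idx)→5200, (D,merge)→6900, (F,merge)→7160 …(+2); best=3000 via (D,hash)
  {ABCEF}: card=125000; try (B,hash)→11300, (A,hash)→11300, (B,merge)→75700, (A,merge)→75700, (B,nl)→504900, (A,nl)→504900; best=11300 via (B,hash)
  {ACDEF}: card=5000; try (C,hash)→8900, (C,merge)→11000, (D,hash)→11300, (D,nl_idx)→44900, (D,merge)→75700, (C,nl)→153000 …(+1); best=8900 via (C,hash)
  {ABCDEF}: card=125000; try (B,hash)→15300, (B,merge)→79700, (D,hash)→137700, (B,nl)→508900, (D,nl_idx)→1011300, (D,merge)→2262100 …(+1); best=15300 via (B,hash)

cost=15300; order=E,F,A,D,C,B; methods=nl_idx,merge,hash,hash,hash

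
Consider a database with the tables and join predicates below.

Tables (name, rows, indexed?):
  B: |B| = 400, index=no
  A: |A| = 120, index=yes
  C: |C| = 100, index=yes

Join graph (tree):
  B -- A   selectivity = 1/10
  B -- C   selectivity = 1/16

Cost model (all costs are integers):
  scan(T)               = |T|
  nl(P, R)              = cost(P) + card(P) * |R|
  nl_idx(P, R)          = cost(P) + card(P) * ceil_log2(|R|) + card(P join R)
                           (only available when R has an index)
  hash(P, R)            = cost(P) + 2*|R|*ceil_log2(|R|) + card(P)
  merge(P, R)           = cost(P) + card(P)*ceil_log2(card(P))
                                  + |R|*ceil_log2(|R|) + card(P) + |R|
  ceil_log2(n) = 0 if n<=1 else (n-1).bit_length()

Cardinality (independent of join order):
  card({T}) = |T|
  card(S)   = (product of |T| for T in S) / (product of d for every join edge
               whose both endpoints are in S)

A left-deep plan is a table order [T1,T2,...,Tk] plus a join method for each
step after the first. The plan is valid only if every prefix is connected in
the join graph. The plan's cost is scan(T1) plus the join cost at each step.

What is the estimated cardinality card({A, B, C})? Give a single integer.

Tables in S: A(120), B(400), C(100)
Edges inside S: B-A(d=10), B-C(d=16)
numerator = 120 * 400 * 100 = 4800000
denominator = 10 * 16 = 160
card(S) = 4800000 / 160 = 30000

30000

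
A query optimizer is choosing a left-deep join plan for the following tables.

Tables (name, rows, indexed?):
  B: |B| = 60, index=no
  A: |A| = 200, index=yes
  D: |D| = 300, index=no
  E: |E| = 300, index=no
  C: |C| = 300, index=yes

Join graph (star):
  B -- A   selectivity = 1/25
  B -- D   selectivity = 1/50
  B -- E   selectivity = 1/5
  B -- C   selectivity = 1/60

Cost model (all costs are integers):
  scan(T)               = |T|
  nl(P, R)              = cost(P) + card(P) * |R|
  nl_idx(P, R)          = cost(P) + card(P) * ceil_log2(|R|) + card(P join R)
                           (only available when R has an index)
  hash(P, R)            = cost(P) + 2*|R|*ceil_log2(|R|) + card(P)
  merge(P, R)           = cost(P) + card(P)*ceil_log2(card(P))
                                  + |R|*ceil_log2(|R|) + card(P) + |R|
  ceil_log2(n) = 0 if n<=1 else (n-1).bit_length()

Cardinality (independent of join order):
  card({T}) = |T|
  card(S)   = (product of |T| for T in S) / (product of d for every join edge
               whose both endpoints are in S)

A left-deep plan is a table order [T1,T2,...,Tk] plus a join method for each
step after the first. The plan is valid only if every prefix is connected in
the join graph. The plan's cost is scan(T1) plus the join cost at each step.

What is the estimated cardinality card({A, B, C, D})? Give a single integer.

Tables in S: A(200), B(60), C(300), D(300)
Edges inside S: B-A(d=25), B-D(d=50), B-C(d=60)
numerator = 200 * 60 * 300 * 300 = 1080000000
denominator = 25 * 50 * 60 = 75000
card(S) = 1080000000 / 75000 = 14400

14400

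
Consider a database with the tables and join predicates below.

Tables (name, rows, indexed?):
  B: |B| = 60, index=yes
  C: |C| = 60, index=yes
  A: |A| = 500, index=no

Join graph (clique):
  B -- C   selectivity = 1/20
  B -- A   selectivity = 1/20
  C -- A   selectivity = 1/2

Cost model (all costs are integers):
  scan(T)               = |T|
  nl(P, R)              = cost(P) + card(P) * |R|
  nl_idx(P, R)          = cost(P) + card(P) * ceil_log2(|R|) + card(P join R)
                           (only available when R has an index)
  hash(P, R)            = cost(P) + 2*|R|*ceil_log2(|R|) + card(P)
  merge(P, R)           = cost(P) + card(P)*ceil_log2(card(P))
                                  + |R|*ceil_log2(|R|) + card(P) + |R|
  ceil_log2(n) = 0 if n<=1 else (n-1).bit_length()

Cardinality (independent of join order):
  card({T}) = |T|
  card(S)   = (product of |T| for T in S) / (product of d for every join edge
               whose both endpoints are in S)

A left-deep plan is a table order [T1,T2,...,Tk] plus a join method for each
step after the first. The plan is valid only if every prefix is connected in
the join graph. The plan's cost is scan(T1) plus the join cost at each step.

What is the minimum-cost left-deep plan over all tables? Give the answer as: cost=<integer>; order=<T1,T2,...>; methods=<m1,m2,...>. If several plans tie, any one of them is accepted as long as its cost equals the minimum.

Selinger DP (subsets sized 1..n):
  {B}: scan cost=60, card=60
  {C}: scan cost=60, card=60
  {A}: scan cost=500, card=500
  {BC}: card=180; try (C,nl_idx)→600, (B,nl_idx)→600, (C,hash)→840, (B,hash)→840, (C,merge)→900, (B,merge)→900 …(+2); best=600 via (C,nl_idx)
  {AB}: card=1500; try (B,hash)→1720, (B,nl_idx)→5000, (A,merge)→5480, (B,merge)→5920, (A,hash)→9120, (A,nl)→30060 …(+1); best=1720 via (B,hash)
  {AC}: card=15000; try (C,hash)→1720, (A,merge)→5480, (C,merge)→5920, (A,hash)→9120, (C,nl_idx)→18500, (A,nl)→30060 …(+1); best=1720 via (C,hash)
  {ABC}: card=2250; try (C,hash)→3940, (A,merge)→7220, (A,hash)→9780, (C,nl_idx)→12970, (B,hash)→17440, (C,merge)→20140 …(+5); best=3940 via (C,hash)

cost=3940; order=A,B,C; methods=hash,hash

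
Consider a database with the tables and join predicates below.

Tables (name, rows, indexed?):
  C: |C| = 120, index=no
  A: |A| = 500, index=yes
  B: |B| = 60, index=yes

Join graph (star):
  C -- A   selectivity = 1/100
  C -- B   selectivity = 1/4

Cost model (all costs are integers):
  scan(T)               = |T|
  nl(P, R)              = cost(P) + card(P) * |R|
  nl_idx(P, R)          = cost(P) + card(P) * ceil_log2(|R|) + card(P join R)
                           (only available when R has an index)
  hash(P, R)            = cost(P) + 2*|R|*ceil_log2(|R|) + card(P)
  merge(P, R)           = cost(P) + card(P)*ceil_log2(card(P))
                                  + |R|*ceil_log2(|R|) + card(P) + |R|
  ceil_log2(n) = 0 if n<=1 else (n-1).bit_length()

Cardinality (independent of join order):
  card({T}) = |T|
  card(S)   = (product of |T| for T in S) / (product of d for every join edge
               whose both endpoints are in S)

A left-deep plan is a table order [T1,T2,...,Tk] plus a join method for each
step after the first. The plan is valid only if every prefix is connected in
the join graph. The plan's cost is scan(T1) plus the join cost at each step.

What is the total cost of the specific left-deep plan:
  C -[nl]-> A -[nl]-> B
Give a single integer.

step 1: scan C: cost=120, card=120
step 2: join A via nl
    card(P join A) = 120*500/(100) = 600
    cost = 120 + 120*500 = 60120
step 3: join B via nl
    card(P join B) = 600*60/(4) = 9000
    cost = 60120 + 600*60 = 96120

96120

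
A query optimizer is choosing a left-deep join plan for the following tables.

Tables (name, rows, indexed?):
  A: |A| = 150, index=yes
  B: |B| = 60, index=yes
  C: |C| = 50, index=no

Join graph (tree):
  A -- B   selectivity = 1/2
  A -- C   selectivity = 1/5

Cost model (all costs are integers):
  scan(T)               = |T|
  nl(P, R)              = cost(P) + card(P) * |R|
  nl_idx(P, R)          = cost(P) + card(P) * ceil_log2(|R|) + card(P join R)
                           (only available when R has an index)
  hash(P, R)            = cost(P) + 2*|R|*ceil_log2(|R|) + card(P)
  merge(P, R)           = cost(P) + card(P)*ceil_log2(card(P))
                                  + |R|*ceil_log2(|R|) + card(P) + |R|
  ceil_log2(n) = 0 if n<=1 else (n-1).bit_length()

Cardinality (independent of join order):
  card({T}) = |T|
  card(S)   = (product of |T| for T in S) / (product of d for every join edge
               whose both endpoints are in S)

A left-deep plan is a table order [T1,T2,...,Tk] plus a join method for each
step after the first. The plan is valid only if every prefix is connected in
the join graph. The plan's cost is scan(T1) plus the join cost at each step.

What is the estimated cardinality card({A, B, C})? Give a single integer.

Tables in S: A(150), B(60), C(50)
Edges inside S: A-B(d=2), A-C(d=5)
numerator = 150 * 60 * 50 = 450000
denominator = 2 * 5 = 10
card(S) = 450000 / 10 = 45000

45000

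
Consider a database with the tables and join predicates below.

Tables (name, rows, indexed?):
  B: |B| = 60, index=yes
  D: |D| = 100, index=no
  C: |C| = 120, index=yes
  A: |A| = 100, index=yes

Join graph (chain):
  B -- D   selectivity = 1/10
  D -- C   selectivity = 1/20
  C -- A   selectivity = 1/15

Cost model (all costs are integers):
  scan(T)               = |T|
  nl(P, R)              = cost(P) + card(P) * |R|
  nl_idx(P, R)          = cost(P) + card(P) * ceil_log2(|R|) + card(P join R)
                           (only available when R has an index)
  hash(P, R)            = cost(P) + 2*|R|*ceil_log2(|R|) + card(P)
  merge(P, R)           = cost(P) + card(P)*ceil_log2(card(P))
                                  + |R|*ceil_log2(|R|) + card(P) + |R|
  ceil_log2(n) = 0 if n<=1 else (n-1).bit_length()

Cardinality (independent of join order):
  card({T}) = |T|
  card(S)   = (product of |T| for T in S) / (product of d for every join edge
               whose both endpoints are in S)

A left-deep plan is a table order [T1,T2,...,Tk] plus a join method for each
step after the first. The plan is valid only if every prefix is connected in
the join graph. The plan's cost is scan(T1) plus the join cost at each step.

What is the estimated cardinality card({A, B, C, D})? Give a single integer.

Tables in S: A(100), B(60), C(120), D(100)
Edges inside S: B-D(d=10), D-C(d=20), C-A(d=15)
numerator = 100 * 60 * 120 * 100 = 72000000
denominator = 10 * 20 * 15 = 3000
card(S) = 72000000 / 3000 = 24000

24000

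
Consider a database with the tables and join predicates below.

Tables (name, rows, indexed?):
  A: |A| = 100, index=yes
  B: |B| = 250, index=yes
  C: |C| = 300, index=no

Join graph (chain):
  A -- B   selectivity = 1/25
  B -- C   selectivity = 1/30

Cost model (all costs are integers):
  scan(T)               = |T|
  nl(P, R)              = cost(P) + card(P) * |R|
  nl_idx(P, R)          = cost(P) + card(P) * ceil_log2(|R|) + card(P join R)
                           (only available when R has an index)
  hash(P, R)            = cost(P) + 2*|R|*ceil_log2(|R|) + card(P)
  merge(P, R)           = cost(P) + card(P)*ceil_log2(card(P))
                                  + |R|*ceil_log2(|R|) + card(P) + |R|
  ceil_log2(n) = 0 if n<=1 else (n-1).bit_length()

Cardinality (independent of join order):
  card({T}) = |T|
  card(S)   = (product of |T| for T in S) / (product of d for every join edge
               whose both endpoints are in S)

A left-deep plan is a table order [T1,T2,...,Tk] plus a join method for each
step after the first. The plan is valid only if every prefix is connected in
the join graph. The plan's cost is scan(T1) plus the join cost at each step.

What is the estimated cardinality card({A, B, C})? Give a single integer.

10000

Tables in S: A(100), B(250), C(300)
Edges inside S: A-B(d=25), B-C(d=30)
numerator = 100 * 250 * 300 = 7500000
denominator = 25 * 30 = 750
card(S) = 7500000 / 750 = 10000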